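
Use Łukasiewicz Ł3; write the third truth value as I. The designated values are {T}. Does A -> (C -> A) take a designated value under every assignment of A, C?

Yes

Every assignment of A, C over {T, I, F} gives a value in {T}.
In particular, with A=I, C=I: A -> (C -> A) = T.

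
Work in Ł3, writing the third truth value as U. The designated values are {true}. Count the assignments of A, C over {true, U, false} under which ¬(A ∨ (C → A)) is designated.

Designated under: (A=false, C=true).

1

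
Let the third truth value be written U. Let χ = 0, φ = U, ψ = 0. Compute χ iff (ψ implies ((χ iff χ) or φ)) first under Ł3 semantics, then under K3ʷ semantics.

0; U

In Ł3: χ iff χ = 0 iff 0 = 1
(χ iff χ) or φ = 1 or U = 1
ψ implies ((χ iff χ) or φ) = 0 implies 1 = 1
χ iff (ψ implies ((χ iff χ) or φ)) = 0 iff 1 = 0
In K3ʷ: χ iff χ = 0 iff 0 = 1
(χ iff χ) or φ = 1 or U = U
ψ implies ((χ iff χ) or φ) = 0 implies U = U  [any arg is the third value ⇒ result is the third value]
χ iff (ψ implies ((χ iff χ) or φ)) = 0 iff U = U
They differ because Ł3 and K3ʷ treat U differently under the binary connectives.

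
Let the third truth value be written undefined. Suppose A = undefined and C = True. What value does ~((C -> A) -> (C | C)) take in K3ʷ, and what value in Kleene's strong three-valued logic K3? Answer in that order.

In K3ʷ: C -> A = True -> undefined = undefined  [any arg is the third value ⇒ result is the third value]
C | C = True | True = True
(C -> A) -> (C | C) = undefined -> True = undefined
~((C -> A) -> (C | C)) = ~undefined = undefined
In Kleene's strong three-valued logic K3: C -> A = True -> undefined = undefined  [~True | undefined]
C | C = True | True = True
(C -> A) -> (C | C) = undefined -> True = True
~((C -> A) -> (C | C)) = ~True = False
They differ because K3ʷ and Kleene's strong three-valued logic K3 treat undefined differently under the binary connectives.

undefined; False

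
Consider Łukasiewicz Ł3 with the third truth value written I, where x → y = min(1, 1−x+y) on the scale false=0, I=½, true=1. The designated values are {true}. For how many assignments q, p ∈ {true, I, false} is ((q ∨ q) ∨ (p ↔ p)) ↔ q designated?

Designated under: (q=true, p=true); (q=true, p=I); (q=true, p=false).

3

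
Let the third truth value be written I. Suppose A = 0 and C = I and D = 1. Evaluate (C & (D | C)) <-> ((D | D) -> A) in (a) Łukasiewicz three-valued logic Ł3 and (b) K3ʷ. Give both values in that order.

In Łukasiewicz three-valued logic Ł3: D | C = 1 | I = 1
C & (D | C) = I & 1 = I
D | D = 1 | 1 = 1
(D | D) -> A = 1 -> 0 = 0
(C & (D | C)) <-> ((D | D) -> A) = I <-> 0 = I  [1 − |½−0|]
In K3ʷ: D | C = 1 | I = I
C & (D | C) = I & I = I
D | D = 1 | 1 = 1
(D | D) -> A = 1 -> 0 = 0
(C & (D | C)) <-> ((D | D) -> A) = I <-> 0 = I

I; I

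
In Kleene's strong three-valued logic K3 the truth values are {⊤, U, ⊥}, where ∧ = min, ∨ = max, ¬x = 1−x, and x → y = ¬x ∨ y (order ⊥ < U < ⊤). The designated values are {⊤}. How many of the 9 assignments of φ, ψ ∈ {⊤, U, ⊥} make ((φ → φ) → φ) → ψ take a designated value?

Of the 9 assignments, 5 give a value in {⊤}.

5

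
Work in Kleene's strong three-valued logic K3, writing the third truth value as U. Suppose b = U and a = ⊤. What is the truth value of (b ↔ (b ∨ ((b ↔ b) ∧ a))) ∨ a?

⊤

b ↔ b = U ↔ U = U
(b ↔ b) ∧ a = U ∧ ⊤ = U
b ∨ ((b ↔ b) ∧ a) = U ∨ U = U
b ↔ (b ∨ ((b ↔ b) ∧ a)) = U ↔ U = U
(b ↔ (b ∨ ((b ↔ b) ∧ a))) ∨ a = U ∨ ⊤ = ⊤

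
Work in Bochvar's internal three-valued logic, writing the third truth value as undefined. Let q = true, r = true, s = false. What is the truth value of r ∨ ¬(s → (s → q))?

true

s → q = false → true = true
s → (s → q) = false → true = true
¬(s → (s → q)) = ¬true = false
r ∨ ¬(s → (s → q)) = true ∨ false = true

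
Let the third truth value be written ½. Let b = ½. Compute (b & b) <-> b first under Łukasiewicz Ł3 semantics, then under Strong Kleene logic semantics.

T; ½

In Łukasiewicz Ł3: b & b = ½ & ½ = ½
(b & b) <-> b = ½ <-> ½ = T  [1 − |½−½|]
In Strong Kleene logic: b & b = ½ & ½ = ½
(b & b) <-> b = ½ <-> ½ = ½
They differ because Łukasiewicz Ł3 and Strong Kleene logic treat ½ differently under implication.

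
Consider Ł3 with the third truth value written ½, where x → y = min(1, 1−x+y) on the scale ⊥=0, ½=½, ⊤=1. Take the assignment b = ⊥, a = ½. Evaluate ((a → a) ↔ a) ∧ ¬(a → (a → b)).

⊥

a → a = ½ → ½ = ⊤  [min(1, 1−½+½)]
(a → a) ↔ a = ⊤ ↔ ½ = ½
a → b = ½ → ⊥ = ½
a → (a → b) = ½ → ½ = ⊤
¬(a → (a → b)) = ¬⊤ = ⊥
((a → a) ↔ a) ∧ ¬(a → (a → b)) = ½ ∧ ⊥ = ⊥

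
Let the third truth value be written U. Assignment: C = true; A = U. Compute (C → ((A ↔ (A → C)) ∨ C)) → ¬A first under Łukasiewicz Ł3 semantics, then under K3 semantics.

U; U

In Łukasiewicz Ł3: A → C = U → true = true
A ↔ (A → C) = U ↔ true = U
(A ↔ (A → C)) ∨ C = U ∨ true = true
C → ((A ↔ (A → C)) ∨ C) = true → true = true
¬A = ¬U = U
(C → ((A ↔ (A → C)) ∨ C)) → ¬A = true → U = U
In K3: A → C = U → true = true  [¬U ∨ true]
A ↔ (A → C) = U ↔ true = U
(A ↔ (A → C)) ∨ C = U ∨ true = true
C → ((A ↔ (A → C)) ∨ C) = true → true = true
¬A = ¬U = U
(C → ((A ↔ (A → C)) ∨ C)) → ¬A = true → U = U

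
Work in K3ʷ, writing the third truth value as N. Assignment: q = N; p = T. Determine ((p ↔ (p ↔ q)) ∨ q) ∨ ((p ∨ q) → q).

N

p ↔ q = T ↔ N = N
p ↔ (p ↔ q) = T ↔ N = N
(p ↔ (p ↔ q)) ∨ q = N ∨ N = N
p ∨ q = T ∨ N = N
(p ∨ q) → q = N → N = N  [any arg is the third value ⇒ result is the third value]
((p ↔ (p ↔ q)) ∨ q) ∨ ((p ∨ q) → q) = N ∨ N = N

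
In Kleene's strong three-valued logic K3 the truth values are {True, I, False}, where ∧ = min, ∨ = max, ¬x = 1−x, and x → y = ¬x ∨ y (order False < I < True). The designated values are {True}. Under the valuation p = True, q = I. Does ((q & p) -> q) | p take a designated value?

Yes

q & p = I & True = I
(q & p) -> q = I -> I = I
((q & p) -> q) | p = I | True = True
True ∈ {True}.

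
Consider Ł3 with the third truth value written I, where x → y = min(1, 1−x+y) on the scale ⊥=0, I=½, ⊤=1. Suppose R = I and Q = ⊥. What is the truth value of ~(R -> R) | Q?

R -> R = I -> I = ⊤
~(R -> R) = ~⊤ = ⊥
~(R -> R) | Q = ⊥ | ⊥ = ⊥

⊥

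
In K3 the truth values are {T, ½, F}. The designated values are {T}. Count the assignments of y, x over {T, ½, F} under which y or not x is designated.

Of the 9 assignments, 5 give a value in {T}.

5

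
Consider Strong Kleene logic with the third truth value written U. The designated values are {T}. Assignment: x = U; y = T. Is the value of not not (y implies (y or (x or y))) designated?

x or y = U or T = T
y or (x or y) = T or T = T
y implies (y or (x or y)) = T implies T = T
not (y implies (y or (x or y))) = not T = F
not not (y implies (y or (x or y))) = not F = T
T ∈ {T}.

Yes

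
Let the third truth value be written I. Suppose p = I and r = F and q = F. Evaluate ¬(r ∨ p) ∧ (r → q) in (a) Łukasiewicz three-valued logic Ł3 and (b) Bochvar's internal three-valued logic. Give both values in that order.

I; I

In Łukasiewicz three-valued logic Ł3: r ∨ p = F ∨ I = I
¬(r ∨ p) = ¬I = I
r → q = F → F = T
¬(r ∨ p) ∧ (r → q) = I ∧ T = I
In Bochvar's internal three-valued logic: r ∨ p = F ∨ I = I
¬(r ∨ p) = ¬I = I
r → q = F → F = T
¬(r ∨ p) ∧ (r → q) = I ∧ T = I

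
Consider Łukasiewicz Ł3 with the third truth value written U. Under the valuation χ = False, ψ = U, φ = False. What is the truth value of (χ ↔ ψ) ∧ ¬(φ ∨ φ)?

U

χ ↔ ψ = False ↔ U = U  [1 − |0−½|]
φ ∨ φ = False ∨ False = False
¬(φ ∨ φ) = ¬False = True
(χ ↔ ψ) ∧ ¬(φ ∨ φ) = U ∧ True = U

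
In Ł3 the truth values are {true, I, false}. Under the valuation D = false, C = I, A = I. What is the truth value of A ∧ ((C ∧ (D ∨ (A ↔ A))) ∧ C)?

I

A ↔ A = I ↔ I = true  [1 − |½−½|]
D ∨ (A ↔ A) = false ∨ true = true
C ∧ (D ∨ (A ↔ A)) = I ∧ true = I
(C ∧ (D ∨ (A ↔ A))) ∧ C = I ∧ I = I
A ∧ ((C ∧ (D ∨ (A ↔ A))) ∧ C) = I ∧ I = I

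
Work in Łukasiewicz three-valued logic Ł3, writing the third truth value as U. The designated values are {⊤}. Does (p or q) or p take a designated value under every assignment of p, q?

No

Countermodel: p=U, q=U gives U, which is not designated.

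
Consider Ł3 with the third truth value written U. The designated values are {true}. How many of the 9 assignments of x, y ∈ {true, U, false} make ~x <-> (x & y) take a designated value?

3

Designated under: (x=true, y=false); (x=U, y=true); (x=U, y=U).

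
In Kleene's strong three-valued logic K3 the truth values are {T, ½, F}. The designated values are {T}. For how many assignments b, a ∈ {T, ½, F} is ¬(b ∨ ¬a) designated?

1

Designated under: (b=F, a=T).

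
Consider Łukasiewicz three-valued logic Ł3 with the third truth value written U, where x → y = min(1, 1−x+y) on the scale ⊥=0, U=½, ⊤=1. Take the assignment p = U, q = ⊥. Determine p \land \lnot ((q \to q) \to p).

U

q \to q = ⊥ \to ⊥ = ⊤
(q \to q) \to p = ⊤ \to U = U  [min(1, 1−1+½)]
\lnot ((q \to q) \to p) = \lnot U = U
p \land \lnot ((q \to q) \to p) = U \land U = U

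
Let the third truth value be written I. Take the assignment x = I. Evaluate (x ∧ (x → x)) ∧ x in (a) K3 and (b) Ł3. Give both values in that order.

In K3: x → x = I → I = I  [¬I ∨ I]
x ∧ (x → x) = I ∧ I = I
(x ∧ (x → x)) ∧ x = I ∧ I = I
In Ł3: x → x = I → I = 1  [min(1, 1−½+½)]
x ∧ (x → x) = I ∧ 1 = I
(x ∧ (x → x)) ∧ x = I ∧ I = I

I; I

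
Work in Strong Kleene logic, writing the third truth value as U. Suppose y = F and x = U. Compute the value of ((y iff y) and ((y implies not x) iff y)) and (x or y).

F

y iff y = F iff F = T
not x = not U = U
y implies not x = F implies U = T  [not F or U]
(y implies not x) iff y = T iff F = F
(y iff y) and ((y implies not x) iff y) = T and F = F
x or y = U or F = U
((y iff y) and ((y implies not x) iff y)) and (x or y) = F and U = F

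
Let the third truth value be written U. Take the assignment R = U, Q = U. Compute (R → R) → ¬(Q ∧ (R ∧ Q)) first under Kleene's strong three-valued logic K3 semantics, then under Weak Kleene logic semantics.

In Kleene's strong three-valued logic K3: R → R = U → U = U
R ∧ Q = U ∧ U = U
Q ∧ (R ∧ Q) = U ∧ U = U
¬(Q ∧ (R ∧ Q)) = ¬U = U
(R → R) → ¬(Q ∧ (R ∧ Q)) = U → U = U
In Weak Kleene logic: R → R = U → U = U  [any arg is the third value ⇒ result is the third value]
R ∧ Q = U ∧ U = U
Q ∧ (R ∧ Q) = U ∧ U = U
¬(Q ∧ (R ∧ Q)) = ¬U = U
(R → R) → ¬(Q ∧ (R ∧ Q)) = U → U = U

U; U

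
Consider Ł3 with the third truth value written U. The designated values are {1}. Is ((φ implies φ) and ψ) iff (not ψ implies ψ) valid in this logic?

No

Countermodel: φ=1, ψ=U gives U, which is not designated.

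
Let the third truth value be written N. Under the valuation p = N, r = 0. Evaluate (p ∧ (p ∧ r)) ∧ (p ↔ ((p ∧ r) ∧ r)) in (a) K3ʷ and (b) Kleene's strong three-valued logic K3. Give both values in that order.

N; 0

In K3ʷ: p ∧ r = N ∧ 0 = N
p ∧ (p ∧ r) = N ∧ N = N
p ∧ r = N ∧ 0 = N
(p ∧ r) ∧ r = N ∧ 0 = N
p ↔ ((p ∧ r) ∧ r) = N ↔ N = N
(p ∧ (p ∧ r)) ∧ (p ↔ ((p ∧ r) ∧ r)) = N ∧ N = N
In Kleene's strong three-valued logic K3: p ∧ r = N ∧ 0 = 0
p ∧ (p ∧ r) = N ∧ 0 = 0
p ∧ r = N ∧ 0 = 0
(p ∧ r) ∧ r = 0 ∧ 0 = 0
p ↔ ((p ∧ r) ∧ r) = N ↔ 0 = N
(p ∧ (p ∧ r)) ∧ (p ↔ ((p ∧ r) ∧ r)) = 0 ∧ N = 0
They differ because K3ʷ and Kleene's strong three-valued logic K3 treat N differently under the binary connectives.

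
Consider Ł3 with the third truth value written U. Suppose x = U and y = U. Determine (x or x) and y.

x or x = U or U = U
(x or x) and y = U and U = U

U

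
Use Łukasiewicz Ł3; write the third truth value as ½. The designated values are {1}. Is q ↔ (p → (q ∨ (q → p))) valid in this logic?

Countermodel: q=½, p=1 gives ½, which is not designated.

No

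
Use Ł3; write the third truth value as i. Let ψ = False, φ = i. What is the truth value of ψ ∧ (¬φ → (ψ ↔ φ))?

False

¬φ = ¬i = i
ψ ↔ φ = False ↔ i = i  [1 − |0−½|]
¬φ → (ψ ↔ φ) = i → i = True
ψ ∧ (¬φ → (ψ ↔ φ)) = False ∧ True = False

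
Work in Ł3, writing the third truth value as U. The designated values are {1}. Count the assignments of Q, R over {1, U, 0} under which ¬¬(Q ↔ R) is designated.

Designated under: (Q=1, R=1); (Q=U, R=U); (Q=0, R=0).

3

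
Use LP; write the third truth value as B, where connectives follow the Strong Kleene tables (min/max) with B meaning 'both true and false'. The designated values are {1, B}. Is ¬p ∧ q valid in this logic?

Countermodel: p=1, q=1 gives 0, which is not designated.

No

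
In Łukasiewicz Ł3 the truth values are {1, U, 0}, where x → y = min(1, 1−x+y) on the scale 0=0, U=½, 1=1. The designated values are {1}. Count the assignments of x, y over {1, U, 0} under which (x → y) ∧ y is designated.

Designated under: (x=1, y=1); (x=U, y=1); (x=0, y=1).

3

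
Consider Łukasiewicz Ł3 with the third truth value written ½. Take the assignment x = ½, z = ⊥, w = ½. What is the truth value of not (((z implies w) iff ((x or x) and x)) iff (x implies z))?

⊥

z implies w = ⊥ implies ½ = ⊤
x or x = ½ or ½ = ½
(x or x) and x = ½ and ½ = ½
(z implies w) iff ((x or x) and x) = ⊤ iff ½ = ½
x implies z = ½ implies ⊥ = ½
((z implies w) iff ((x or x) and x)) iff (x implies z) = ½ iff ½ = ⊤
not (((z implies w) iff ((x or x) and x)) iff (x implies z)) = not ⊤ = ⊥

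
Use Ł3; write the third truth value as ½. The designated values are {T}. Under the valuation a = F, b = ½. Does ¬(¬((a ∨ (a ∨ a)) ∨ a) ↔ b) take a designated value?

a ∨ a = F ∨ F = F
a ∨ (a ∨ a) = F ∨ F = F
(a ∨ (a ∨ a)) ∨ a = F ∨ F = F
¬((a ∨ (a ∨ a)) ∨ a) = ¬F = T
¬((a ∨ (a ∨ a)) ∨ a) ↔ b = T ↔ ½ = ½  [1 − |1−½|]
¬(¬((a ∨ (a ∨ a)) ∨ a) ↔ b) = ¬½ = ½
½ ∉ {T}.

No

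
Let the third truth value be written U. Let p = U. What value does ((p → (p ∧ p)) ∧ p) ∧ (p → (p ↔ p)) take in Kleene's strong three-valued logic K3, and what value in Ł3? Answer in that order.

U; U

In Kleene's strong three-valued logic K3: p ∧ p = U ∧ U = U
p → (p ∧ p) = U → U = U  [¬U ∨ U]
(p → (p ∧ p)) ∧ p = U ∧ U = U
p ↔ p = U ↔ U = U
p → (p ↔ p) = U → U = U
((p → (p ∧ p)) ∧ p) ∧ (p → (p ↔ p)) = U ∧ U = U
In Ł3: p ∧ p = U ∧ U = U
p → (p ∧ p) = U → U = ⊤  [min(1, 1−½+½)]
(p → (p ∧ p)) ∧ p = ⊤ ∧ U = U
p ↔ p = U ↔ U = ⊤
p → (p ↔ p) = U → ⊤ = ⊤
((p → (p ∧ p)) ∧ p) ∧ (p → (p ↔ p)) = U ∧ ⊤ = U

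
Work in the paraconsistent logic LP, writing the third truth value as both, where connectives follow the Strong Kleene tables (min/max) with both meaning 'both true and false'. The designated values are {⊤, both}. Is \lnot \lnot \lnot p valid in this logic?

Countermodel: p=⊤ gives ⊥, which is not designated.

No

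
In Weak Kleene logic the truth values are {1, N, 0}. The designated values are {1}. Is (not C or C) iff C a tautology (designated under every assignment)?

Countermodel: C=N gives N, which is not designated.

No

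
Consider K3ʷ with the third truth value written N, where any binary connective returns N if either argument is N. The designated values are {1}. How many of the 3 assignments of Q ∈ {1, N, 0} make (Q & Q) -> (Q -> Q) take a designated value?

2

Q=1: 1 ✓
Q=N: N ·
Q=0: 1 ✓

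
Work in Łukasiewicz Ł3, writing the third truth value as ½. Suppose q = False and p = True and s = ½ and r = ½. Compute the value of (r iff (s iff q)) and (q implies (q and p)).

True

s iff q = ½ iff False = ½  [1 − |½−0|]
r iff (s iff q) = ½ iff ½ = True
q and p = False and True = False
q implies (q and p) = False implies False = True
(r iff (s iff q)) and (q implies (q and p)) = True and True = True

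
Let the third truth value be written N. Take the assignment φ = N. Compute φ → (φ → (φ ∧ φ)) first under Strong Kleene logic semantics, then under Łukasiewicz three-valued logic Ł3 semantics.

N; 1

In Strong Kleene logic: φ ∧ φ = N ∧ N = N
φ → (φ ∧ φ) = N → N = N  [¬N ∨ N]
φ → (φ → (φ ∧ φ)) = N → N = N
In Łukasiewicz three-valued logic Ł3: φ ∧ φ = N ∧ N = N
φ → (φ ∧ φ) = N → N = 1  [min(1, 1−½+½)]
φ → (φ → (φ ∧ φ)) = N → 1 = 1
They differ because Strong Kleene logic and Łukasiewicz three-valued logic Ł3 treat N differently under implication.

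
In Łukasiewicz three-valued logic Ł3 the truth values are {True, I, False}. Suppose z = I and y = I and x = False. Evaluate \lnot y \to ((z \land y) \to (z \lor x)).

\lnot y = \lnot I = I
z \land y = I \land I = I
z \lor x = I \lor False = I
(z \land y) \to (z \lor x) = I \to I = True  [min(1, 1−½+½)]
\lnot y \to ((z \land y) \to (z \lor x)) = I \to True = True

True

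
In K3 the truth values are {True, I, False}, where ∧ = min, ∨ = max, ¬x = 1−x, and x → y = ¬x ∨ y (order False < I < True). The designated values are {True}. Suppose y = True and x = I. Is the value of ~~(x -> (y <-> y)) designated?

y <-> y = True <-> True = True
x -> (y <-> y) = I -> True = True  [~I | True]
~(x -> (y <-> y)) = ~True = False
~~(x -> (y <-> y)) = ~False = True
True ∈ {True}.

Yes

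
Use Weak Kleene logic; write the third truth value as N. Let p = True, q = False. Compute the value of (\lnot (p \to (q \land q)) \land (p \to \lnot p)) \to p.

True

q \land q = False \land False = False
p \to (q \land q) = True \to False = False
\lnot (p \to (q \land q)) = \lnot False = True
\lnot p = \lnot True = False
p \to \lnot p = True \to False = False
\lnot (p \to (q \land q)) \land (p \to \lnot p) = True \land False = False
(\lnot (p \to (q \land q)) \land (p \to \lnot p)) \to p = False \to True = True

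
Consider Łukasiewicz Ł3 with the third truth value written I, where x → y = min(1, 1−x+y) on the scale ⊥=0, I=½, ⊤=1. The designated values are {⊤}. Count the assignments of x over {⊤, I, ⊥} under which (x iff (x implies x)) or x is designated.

1

x=⊤: ⊤ ✓
x=I: I ·
x=⊥: ⊥ ·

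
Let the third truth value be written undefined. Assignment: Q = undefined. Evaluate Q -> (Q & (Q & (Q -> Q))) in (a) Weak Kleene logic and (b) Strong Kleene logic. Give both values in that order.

undefined; undefined

In Weak Kleene logic: Q -> Q = undefined -> undefined = undefined
Q & (Q -> Q) = undefined & undefined = undefined
Q & (Q & (Q -> Q)) = undefined & undefined = undefined
Q -> (Q & (Q & (Q -> Q))) = undefined -> undefined = undefined
In Strong Kleene logic: Q -> Q = undefined -> undefined = undefined  [~undefined | undefined]
Q & (Q -> Q) = undefined & undefined = undefined
Q & (Q & (Q -> Q)) = undefined & undefined = undefined
Q -> (Q & (Q & (Q -> Q))) = undefined -> undefined = undefined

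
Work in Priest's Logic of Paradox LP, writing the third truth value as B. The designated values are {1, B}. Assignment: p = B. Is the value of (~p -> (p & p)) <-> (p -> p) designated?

~p = ~B = B
p & p = B & B = B
~p -> (p & p) = B -> B = B  [~B | B]
p -> p = B -> B = B
(~p -> (p & p)) <-> (p -> p) = B <-> B = B
B ∈ {1, B}.

Yes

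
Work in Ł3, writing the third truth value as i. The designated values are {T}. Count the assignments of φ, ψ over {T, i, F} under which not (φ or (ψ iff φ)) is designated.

Designated under: (φ=F, ψ=T).

1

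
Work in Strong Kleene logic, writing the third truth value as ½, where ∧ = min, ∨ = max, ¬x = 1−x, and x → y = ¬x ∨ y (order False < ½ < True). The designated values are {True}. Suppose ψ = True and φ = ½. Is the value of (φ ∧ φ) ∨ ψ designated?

Yes

φ ∧ φ = ½ ∧ ½ = ½
(φ ∧ φ) ∨ ψ = ½ ∨ True = True
True ∈ {True}.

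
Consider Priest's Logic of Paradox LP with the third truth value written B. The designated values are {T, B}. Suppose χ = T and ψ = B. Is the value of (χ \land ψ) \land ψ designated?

χ \land ψ = T \land B = B
(χ \land ψ) \land ψ = B \land B = B
B ∈ {T, B}.

Yes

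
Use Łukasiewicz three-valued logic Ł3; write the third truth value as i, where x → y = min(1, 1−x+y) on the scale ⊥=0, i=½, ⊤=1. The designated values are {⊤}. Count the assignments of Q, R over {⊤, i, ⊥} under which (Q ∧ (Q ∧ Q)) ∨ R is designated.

Of the 9 assignments, 5 give a value in {⊤}.

5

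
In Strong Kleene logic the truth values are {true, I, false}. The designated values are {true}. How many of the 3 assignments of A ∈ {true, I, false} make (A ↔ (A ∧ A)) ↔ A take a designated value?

1

A=true: true ✓
A=I: I ·
A=false: false ·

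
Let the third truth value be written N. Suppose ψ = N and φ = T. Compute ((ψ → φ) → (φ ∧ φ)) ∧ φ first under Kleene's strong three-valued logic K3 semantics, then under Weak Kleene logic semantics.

In Kleene's strong three-valued logic K3: ψ → φ = N → T = T
φ ∧ φ = T ∧ T = T
(ψ → φ) → (φ ∧ φ) = T → T = T
((ψ → φ) → (φ ∧ φ)) ∧ φ = T ∧ T = T
In Weak Kleene logic: ψ → φ = N → T = N  [any arg is the third value ⇒ result is the third value]
φ ∧ φ = T ∧ T = T
(ψ → φ) → (φ ∧ φ) = N → T = N
((ψ → φ) → (φ ∧ φ)) ∧ φ = N ∧ T = N
They differ because Kleene's strong three-valued logic K3 and Weak Kleene logic treat N differently under the binary connectives.

T; N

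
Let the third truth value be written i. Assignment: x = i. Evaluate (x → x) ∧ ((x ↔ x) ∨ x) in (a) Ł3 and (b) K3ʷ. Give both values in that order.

In Ł3: x → x = i → i = True
x ↔ x = i ↔ i = True
(x ↔ x) ∨ x = True ∨ i = True
(x → x) ∧ ((x ↔ x) ∨ x) = True ∧ True = True
In K3ʷ: x → x = i → i = i
x ↔ x = i ↔ i = i
(x ↔ x) ∨ x = i ∨ i = i
(x → x) ∧ ((x ↔ x) ∨ x) = i ∧ i = i
They differ because Ł3 and K3ʷ treat i differently under the binary connectives.

True; i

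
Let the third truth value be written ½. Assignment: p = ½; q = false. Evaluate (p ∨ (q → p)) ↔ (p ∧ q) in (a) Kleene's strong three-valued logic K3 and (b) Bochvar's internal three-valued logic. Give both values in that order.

false; ½

In Kleene's strong three-valued logic K3: q → p = false → ½ = true  [¬false ∨ ½]
p ∨ (q → p) = ½ ∨ true = true
p ∧ q = ½ ∧ false = false
(p ∨ (q → p)) ↔ (p ∧ q) = true ↔ false = false
In Bochvar's internal three-valued logic: q → p = false → ½ = ½
p ∨ (q → p) = ½ ∨ ½ = ½
p ∧ q = ½ ∧ false = ½
(p ∨ (q → p)) ↔ (p ∧ q) = ½ ↔ ½ = ½
They differ because Kleene's strong three-valued logic K3 and Bochvar's internal three-valued logic treat ½ differently under the binary connectives.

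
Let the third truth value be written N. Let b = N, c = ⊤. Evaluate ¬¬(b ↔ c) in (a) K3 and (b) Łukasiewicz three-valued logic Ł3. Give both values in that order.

N; N

In K3: b ↔ c = N ↔ ⊤ = N
¬(b ↔ c) = ¬N = N
¬¬(b ↔ c) = ¬N = N
In Łukasiewicz three-valued logic Ł3: b ↔ c = N ↔ ⊤ = N  [1 − |½−1|]
¬(b ↔ c) = ¬N = N
¬¬(b ↔ c) = ¬N = N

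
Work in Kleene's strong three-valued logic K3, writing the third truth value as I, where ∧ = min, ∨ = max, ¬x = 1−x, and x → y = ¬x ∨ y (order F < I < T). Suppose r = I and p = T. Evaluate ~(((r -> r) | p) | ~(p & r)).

F

r -> r = I -> I = I  [~I | I]
(r -> r) | p = I | T = T
p & r = T & I = I
~(p & r) = ~I = I
((r -> r) | p) | ~(p & r) = T | I = T
~(((r -> r) | p) | ~(p & r)) = ~T = F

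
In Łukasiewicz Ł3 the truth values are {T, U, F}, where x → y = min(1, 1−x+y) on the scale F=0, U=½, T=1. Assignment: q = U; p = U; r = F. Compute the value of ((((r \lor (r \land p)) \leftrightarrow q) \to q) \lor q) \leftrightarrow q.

r \land p = F \land U = F
r \lor (r \land p) = F \lor F = F
(r \lor (r \land p)) \leftrightarrow q = F \leftrightarrow U = U  [1 − |0−½|]
((r \lor (r \land p)) \leftrightarrow q) \to q = U \to U = T
(((r \lor (r \land p)) \leftrightarrow q) \to q) \lor q = T \lor U = T
((((r \lor (r \land p)) \leftrightarrow q) \to q) \lor q) \leftrightarrow q = T \leftrightarrow U = U

U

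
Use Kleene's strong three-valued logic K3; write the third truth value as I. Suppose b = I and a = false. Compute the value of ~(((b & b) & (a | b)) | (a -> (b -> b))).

false

b & b = I & I = I
a | b = false | I = I
(b & b) & (a | b) = I & I = I
b -> b = I -> I = I
a -> (b -> b) = false -> I = true
((b & b) & (a | b)) | (a -> (b -> b)) = I | true = true
~(((b & b) & (a | b)) | (a -> (b -> b))) = ~true = false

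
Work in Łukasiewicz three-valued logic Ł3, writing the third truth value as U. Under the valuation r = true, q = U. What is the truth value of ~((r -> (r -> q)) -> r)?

r -> q = true -> U = U  [min(1, 1−1+½)]
r -> (r -> q) = true -> U = U
(r -> (r -> q)) -> r = U -> true = true
~((r -> (r -> q)) -> r) = ~true = false

false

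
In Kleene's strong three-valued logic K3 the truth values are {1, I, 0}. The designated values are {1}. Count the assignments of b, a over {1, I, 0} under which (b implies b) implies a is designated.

Designated under: (b=1, a=1); (b=I, a=1); (b=0, a=1).

3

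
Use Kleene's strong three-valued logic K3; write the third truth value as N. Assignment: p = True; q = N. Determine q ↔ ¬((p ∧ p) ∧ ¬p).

N

p ∧ p = True ∧ True = True
¬p = ¬True = False
(p ∧ p) ∧ ¬p = True ∧ False = False
¬((p ∧ p) ∧ ¬p) = ¬False = True
q ↔ ¬((p ∧ p) ∧ ¬p) = N ↔ True = N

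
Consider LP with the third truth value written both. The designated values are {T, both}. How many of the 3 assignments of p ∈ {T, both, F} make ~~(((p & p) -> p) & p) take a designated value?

p=T: T ✓
p=both: both ✓
p=F: F ·

2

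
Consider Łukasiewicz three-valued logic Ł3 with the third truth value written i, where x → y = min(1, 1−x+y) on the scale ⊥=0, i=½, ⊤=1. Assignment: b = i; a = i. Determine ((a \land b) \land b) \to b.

⊤

a \land b = i \land i = i
(a \land b) \land b = i \land i = i
((a \land b) \land b) \to b = i \to i = ⊤  [min(1, 1−½+½)]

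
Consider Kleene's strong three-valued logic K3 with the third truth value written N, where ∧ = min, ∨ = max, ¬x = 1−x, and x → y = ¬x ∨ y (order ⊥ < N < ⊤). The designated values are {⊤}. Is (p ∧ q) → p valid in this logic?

No

Countermodel: p=N, q=⊤ gives N, which is not designated.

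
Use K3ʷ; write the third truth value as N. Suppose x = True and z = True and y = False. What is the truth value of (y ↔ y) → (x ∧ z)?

y ↔ y = False ↔ False = True
x ∧ z = True ∧ True = True
(y ↔ y) → (x ∧ z) = True → True = True

True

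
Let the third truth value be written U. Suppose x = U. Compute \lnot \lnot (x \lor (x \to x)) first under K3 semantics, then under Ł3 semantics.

U; 1

In K3: x \to x = U \to U = U  [\lnot U \lor U]
x \lor (x \to x) = U \lor U = U
\lnot (x \lor (x \to x)) = \lnot U = U
\lnot \lnot (x \lor (x \to x)) = \lnot U = U
In Ł3: x \to x = U \to U = 1  [min(1, 1−½+½)]
x \lor (x \to x) = U \lor 1 = 1
\lnot (x \lor (x \to x)) = \lnot 1 = 0
\lnot \lnot (x \lor (x \to x)) = \lnot 0 = 1
They differ because K3 and Ł3 treat U differently under implication.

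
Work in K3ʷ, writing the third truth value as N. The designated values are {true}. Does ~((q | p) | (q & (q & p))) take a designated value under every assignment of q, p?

No

Countermodel: q=true, p=true gives false, which is not designated.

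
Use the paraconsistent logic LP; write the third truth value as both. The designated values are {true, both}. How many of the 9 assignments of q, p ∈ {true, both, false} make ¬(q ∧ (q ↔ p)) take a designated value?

Of the 9 assignments, 8 give a value in {true, both}.

8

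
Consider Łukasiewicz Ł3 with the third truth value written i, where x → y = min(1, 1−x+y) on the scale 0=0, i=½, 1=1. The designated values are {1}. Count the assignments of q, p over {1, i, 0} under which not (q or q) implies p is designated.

6

Of the 9 assignments, 6 give a value in {1}.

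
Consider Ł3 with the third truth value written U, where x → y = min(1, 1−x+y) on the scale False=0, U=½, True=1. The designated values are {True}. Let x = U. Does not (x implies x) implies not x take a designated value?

Yes

x implies x = U implies U = True  [min(1, 1−½+½)]
not (x implies x) = not True = False
not x = not U = U
not (x implies x) implies not x = False implies U = True
True ∈ {True}.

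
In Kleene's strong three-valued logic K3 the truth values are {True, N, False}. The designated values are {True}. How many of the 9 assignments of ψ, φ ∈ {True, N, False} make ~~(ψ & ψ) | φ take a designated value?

Of the 9 assignments, 5 give a value in {True}.

5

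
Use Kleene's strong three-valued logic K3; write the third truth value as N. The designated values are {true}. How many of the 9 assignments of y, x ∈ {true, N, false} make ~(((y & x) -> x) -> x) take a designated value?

3

Designated under: (y=true, x=false); (y=N, x=false); (y=false, x=false).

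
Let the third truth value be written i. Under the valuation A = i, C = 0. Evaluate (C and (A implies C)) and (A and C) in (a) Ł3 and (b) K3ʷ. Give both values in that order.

0; i

In Ł3: A implies C = i implies 0 = i  [min(1, 1−½+0)]
C and (A implies C) = 0 and i = 0
A and C = i and 0 = 0
(C and (A implies C)) and (A and C) = 0 and 0 = 0
In K3ʷ: A implies C = i implies 0 = i  [any arg is the third value ⇒ result is the third value]
C and (A implies C) = 0 and i = i
A and C = i and 0 = i
(C and (A implies C)) and (A and C) = i and i = i
They differ because Ł3 and K3ʷ treat i differently under the binary connectives.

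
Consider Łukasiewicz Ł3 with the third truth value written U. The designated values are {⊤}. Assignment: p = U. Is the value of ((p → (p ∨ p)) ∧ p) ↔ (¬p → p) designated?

No

p ∨ p = U ∨ U = U
p → (p ∨ p) = U → U = ⊤  [min(1, 1−½+½)]
(p → (p ∨ p)) ∧ p = ⊤ ∧ U = U
¬p = ¬U = U
¬p → p = U → U = ⊤
((p → (p ∨ p)) ∧ p) ↔ (¬p → p) = U ↔ ⊤ = U
U ∉ {⊤}.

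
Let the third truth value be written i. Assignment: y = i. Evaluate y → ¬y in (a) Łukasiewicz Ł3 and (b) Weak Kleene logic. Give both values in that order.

In Łukasiewicz Ł3: ¬y = ¬i = i
y → ¬y = i → i = True
In Weak Kleene logic: ¬y = ¬i = i
y → ¬y = i → i = i  [any arg is the third value ⇒ result is the third value]
They differ because Łukasiewicz Ł3 and Weak Kleene logic treat i differently under the binary connectives.

True; i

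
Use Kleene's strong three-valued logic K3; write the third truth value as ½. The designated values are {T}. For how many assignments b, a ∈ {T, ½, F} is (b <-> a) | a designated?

Designated under: (b=T, a=T); (b=½, a=T); (b=F, a=T); (b=F, a=F).

4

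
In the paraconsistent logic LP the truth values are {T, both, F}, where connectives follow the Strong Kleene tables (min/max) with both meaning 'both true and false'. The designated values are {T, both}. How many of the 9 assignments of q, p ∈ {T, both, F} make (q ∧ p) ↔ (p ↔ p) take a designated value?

5

Of the 9 assignments, 5 give a value in {T, both}.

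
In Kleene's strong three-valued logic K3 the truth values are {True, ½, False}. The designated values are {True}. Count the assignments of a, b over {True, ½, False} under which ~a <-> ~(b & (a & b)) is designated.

4

Designated under: (a=True, b=True); (a=False, b=True); (a=False, b=½); (a=False, b=False).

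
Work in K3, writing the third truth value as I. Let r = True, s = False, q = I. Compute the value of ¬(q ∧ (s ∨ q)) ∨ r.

True

s ∨ q = False ∨ I = I
q ∧ (s ∨ q) = I ∧ I = I
¬(q ∧ (s ∨ q)) = ¬I = I
¬(q ∧ (s ∨ q)) ∨ r = I ∨ True = True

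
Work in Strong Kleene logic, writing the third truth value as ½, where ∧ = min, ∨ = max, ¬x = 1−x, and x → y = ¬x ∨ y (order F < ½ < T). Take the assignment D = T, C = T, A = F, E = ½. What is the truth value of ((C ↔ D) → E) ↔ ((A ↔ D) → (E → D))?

C ↔ D = T ↔ T = T
(C ↔ D) → E = T → ½ = ½  [¬T ∨ ½]
A ↔ D = F ↔ T = F
E → D = ½ → T = T
(A ↔ D) → (E → D) = F → T = T
((C ↔ D) → E) ↔ ((A ↔ D) → (E → D)) = ½ ↔ T = ½

½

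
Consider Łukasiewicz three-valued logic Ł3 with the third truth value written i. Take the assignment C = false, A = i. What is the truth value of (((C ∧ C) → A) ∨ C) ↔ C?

false

C ∧ C = false ∧ false = false
(C ∧ C) → A = false → i = true  [min(1, 1−0+½)]
((C ∧ C) → A) ∨ C = true ∨ false = true
(((C ∧ C) → A) ∨ C) ↔ C = true ↔ false = false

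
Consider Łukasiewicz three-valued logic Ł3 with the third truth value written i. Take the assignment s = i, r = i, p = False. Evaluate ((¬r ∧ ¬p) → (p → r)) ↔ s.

i

¬r = ¬i = i
¬p = ¬False = True
¬r ∧ ¬p = i ∧ True = i
p → r = False → i = True  [min(1, 1−0+½)]
(¬r ∧ ¬p) → (p → r) = i → True = True
((¬r ∧ ¬p) → (p → r)) ↔ s = True ↔ i = i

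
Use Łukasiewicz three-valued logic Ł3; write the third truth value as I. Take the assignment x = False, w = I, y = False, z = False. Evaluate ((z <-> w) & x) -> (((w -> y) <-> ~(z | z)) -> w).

z <-> w = False <-> I = I  [1 − |0−½|]
(z <-> w) & x = I & False = False
w -> y = I -> False = I
z | z = False | False = False
~(z | z) = ~False = True
(w -> y) <-> ~(z | z) = I <-> True = I
((w -> y) <-> ~(z | z)) -> w = I -> I = True
((z <-> w) & x) -> (((w -> y) <-> ~(z | z)) -> w) = False -> True = True

True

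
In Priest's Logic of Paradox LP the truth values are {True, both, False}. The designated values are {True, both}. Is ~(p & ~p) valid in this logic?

Every assignment of p over {True, both, False} gives a value in {True, both}.
In particular, with p=both: ~(p & ~p) = both.

Yes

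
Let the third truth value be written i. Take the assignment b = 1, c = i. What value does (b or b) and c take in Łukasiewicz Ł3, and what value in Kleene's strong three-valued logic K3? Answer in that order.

In Łukasiewicz Ł3: b or b = 1 or 1 = 1
(b or b) and c = 1 and i = i
In Kleene's strong three-valued logic K3: b or b = 1 or 1 = 1
(b or b) and c = 1 and i = i

i; i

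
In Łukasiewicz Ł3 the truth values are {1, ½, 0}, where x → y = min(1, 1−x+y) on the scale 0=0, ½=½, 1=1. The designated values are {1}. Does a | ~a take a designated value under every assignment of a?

Countermodel: a=½ gives ½, which is not designated.

No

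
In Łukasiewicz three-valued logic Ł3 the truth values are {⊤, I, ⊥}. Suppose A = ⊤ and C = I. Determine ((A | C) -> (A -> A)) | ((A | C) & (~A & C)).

A | C = ⊤ | I = ⊤
A -> A = ⊤ -> ⊤ = ⊤
(A | C) -> (A -> A) = ⊤ -> ⊤ = ⊤
A | C = ⊤ | I = ⊤
~A = ~⊤ = ⊥
~A & C = ⊥ & I = ⊥
(A | C) & (~A & C) = ⊤ & ⊥ = ⊥
((A | C) -> (A -> A)) | ((A | C) & (~A & C)) = ⊤ | ⊥ = ⊤

⊤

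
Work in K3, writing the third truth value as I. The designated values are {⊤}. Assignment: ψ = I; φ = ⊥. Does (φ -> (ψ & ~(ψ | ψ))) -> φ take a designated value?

No

ψ | ψ = I | I = I
~(ψ | ψ) = ~I = I
ψ & ~(ψ | ψ) = I & I = I
φ -> (ψ & ~(ψ | ψ)) = ⊥ -> I = ⊤  [~⊥ | I]
(φ -> (ψ & ~(ψ | ψ))) -> φ = ⊤ -> ⊥ = ⊥
⊥ ∉ {⊤}.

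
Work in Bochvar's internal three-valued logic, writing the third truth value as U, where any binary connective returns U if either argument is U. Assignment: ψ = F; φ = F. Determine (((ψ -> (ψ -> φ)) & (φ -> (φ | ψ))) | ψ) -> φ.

ψ -> φ = F -> F = T
ψ -> (ψ -> φ) = F -> T = T
φ | ψ = F | F = F
φ -> (φ | ψ) = F -> F = T
(ψ -> (ψ -> φ)) & (φ -> (φ | ψ)) = T & T = T
((ψ -> (ψ -> φ)) & (φ -> (φ | ψ))) | ψ = T | F = T
(((ψ -> (ψ -> φ)) & (φ -> (φ | ψ))) | ψ) -> φ = T -> F = F

F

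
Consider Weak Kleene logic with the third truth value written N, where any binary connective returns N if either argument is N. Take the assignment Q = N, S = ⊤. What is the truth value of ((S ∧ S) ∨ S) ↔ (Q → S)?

N

S ∧ S = ⊤ ∧ ⊤ = ⊤
(S ∧ S) ∨ S = ⊤ ∨ ⊤ = ⊤
Q → S = N → ⊤ = N  [any arg is the third value ⇒ result is the third value]
((S ∧ S) ∨ S) ↔ (Q → S) = ⊤ ↔ N = N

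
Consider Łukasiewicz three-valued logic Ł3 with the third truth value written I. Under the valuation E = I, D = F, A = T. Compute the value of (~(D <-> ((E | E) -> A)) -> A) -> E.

I

E | E = I | I = I
(E | E) -> A = I -> T = T
D <-> ((E | E) -> A) = F <-> T = F
~(D <-> ((E | E) -> A)) = ~F = T
~(D <-> ((E | E) -> A)) -> A = T -> T = T
(~(D <-> ((E | E) -> A)) -> A) -> E = T -> I = I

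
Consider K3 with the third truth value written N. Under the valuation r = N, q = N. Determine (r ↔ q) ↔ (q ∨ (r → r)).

N

r ↔ q = N ↔ N = N
r → r = N → N = N  [¬N ∨ N]
q ∨ (r → r) = N ∨ N = N
(r ↔ q) ↔ (q ∨ (r → r)) = N ↔ N = N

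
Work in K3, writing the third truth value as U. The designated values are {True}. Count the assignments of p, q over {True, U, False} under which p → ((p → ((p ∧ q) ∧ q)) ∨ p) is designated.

Of the 9 assignments, 6 give a value in {True}.

6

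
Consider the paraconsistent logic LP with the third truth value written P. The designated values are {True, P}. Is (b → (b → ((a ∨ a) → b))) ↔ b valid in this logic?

Countermodel: b=False, a=True gives False, which is not designated.

No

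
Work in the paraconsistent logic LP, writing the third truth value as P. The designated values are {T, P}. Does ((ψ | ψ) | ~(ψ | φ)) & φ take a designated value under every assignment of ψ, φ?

Countermodel: ψ=T, φ=F gives F, which is not designated.

No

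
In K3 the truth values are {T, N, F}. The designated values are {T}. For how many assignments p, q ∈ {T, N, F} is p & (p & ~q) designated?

1

Designated under: (p=T, q=F).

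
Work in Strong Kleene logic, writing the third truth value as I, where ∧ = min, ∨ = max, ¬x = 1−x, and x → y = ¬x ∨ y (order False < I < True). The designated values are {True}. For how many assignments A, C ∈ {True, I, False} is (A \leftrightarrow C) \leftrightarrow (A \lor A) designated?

2

Designated under: (A=True, C=True); (A=False, C=True).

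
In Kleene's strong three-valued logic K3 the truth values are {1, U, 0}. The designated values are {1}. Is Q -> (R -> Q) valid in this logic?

Countermodel: Q=U, R=1 gives U, which is not designated.

No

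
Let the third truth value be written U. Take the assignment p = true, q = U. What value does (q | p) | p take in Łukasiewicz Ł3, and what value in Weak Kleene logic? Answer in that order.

true; U

In Łukasiewicz Ł3: q | p = U | true = true
(q | p) | p = true | true = true
In Weak Kleene logic: q | p = U | true = U
(q | p) | p = U | true = U
They differ because Łukasiewicz Ł3 and Weak Kleene logic treat U differently under the binary connectives.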